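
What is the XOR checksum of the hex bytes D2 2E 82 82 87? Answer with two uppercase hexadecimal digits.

XOR the bytes together:
  start with 0xD2
  0xD2 ⊕ 0x2E = 0xFC
  0xFC ⊕ 0x82 = 0x7E
  0x7E ⊕ 0x82 = 0xFC
  0xFC ⊕ 0x87 = 0x7B

7B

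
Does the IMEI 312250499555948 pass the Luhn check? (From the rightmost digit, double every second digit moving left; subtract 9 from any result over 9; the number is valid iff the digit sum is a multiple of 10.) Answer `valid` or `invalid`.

From the right, keep odd positions and double even positions (subtract 9 from any doubled value over 9):
  doubled (positions 2,4,...): 8 1 1 9 0 4 2 → sum 25
  kept (positions 1,3,...): 8 9 5 9 4 5 2 3 → sum 45
Total = 70.
70 mod 10 = 0, so the number is valid.

valid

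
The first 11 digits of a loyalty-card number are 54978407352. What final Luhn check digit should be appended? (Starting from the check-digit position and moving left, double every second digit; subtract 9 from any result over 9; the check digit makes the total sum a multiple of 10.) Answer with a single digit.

6

Partial digits right→left: 2 5 3 7 0 4 8 7 9 4 5
Double every second digit counting from the check-digit position (so the 1st, 3rd, 5th, ... of the partial from the right).
  doubled (with −9 where >9): 4 6 0 7 9 1 → sum 27
  kept as-is: 5 7 4 7 4 → sum 27
Total = 27 + 27 = 54.
Check digit = (10 − (54 mod 10)) mod 10 = 6.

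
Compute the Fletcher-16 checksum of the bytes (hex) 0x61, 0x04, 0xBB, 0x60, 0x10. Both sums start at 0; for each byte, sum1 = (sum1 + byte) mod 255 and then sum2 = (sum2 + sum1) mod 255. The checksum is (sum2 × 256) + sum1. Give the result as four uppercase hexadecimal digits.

Running sums (mod 255):
  after byte 0 (0x61): sum1=97, sum2=97
  after byte 1 (0x04): sum1=101, sum2=198
  after byte 2 (0xBB): sum1=33, sum2=231
  after byte 3 (0x60): sum1=129, sum2=105
  after byte 4 (0x10): sum1=145, sum2=250
Checksum = sum2·256 + sum1 = 250·256 + 145 = 64145 = 0xFA91.

FA91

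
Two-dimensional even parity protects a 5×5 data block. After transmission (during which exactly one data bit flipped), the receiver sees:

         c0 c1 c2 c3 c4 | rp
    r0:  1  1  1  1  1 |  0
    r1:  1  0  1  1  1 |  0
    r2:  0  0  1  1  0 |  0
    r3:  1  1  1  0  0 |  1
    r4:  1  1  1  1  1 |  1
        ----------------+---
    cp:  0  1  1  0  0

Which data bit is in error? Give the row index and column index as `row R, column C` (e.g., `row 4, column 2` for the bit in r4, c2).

Recompute each row's even parity and compare to rp:
  r0: data parity 1, sent rp 0 → mismatch
  r1: data parity 0, sent rp 0 → ok
  r2: data parity 0, sent rp 0 → ok
  r3: data parity 1, sent rp 1 → ok
  r4: data parity 1, sent rp 1 → ok
Recompute each column's even parity and compare to cp:
  c0: data parity 0, sent cp 0 → ok
  c1: data parity 1, sent cp 1 → ok
  c2: data parity 1, sent cp 1 → ok
  c3: data parity 0, sent cp 0 → ok
  c4: data parity 1, sent cp 0 → mismatch
Exactly one row (r0) and one column (c4) fail → the flipped bit is at their intersection.

row 0, column 4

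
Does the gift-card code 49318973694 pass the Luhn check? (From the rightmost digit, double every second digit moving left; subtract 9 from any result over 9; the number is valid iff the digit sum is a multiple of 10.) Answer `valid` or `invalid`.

From the right, keep odd positions and double even positions (subtract 9 from any doubled value over 9):
  doubled (positions 2,4,...): 9 6 9 2 9 → sum 35
  kept (positions 1,3,...): 4 6 7 8 3 4 → sum 32
Total = 67.
67 mod 10 = 7, so the number is invalid.

invalid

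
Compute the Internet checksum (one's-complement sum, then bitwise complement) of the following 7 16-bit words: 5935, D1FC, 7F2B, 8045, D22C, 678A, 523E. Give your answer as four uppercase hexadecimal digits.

4967

One's-complement addition (fold any carry out of bit 15 back into bit 0):
  0x5935 + 0xD1FC = 0x12B31 → wrap carry → 0x2B32
  0x2B32 + 0x7F2B = 0x0AA5D
  0xAA5D + 0x8045 = 0x12AA2 → wrap carry → 0x2AA3
  0x2AA3 + 0xD22C = 0x0FCCF
  0xFCCF + 0x678A = 0x16459 → wrap carry → 0x645A
  0x645A + 0x523E = 0x0B698
One's-complement sum = 0xB698.
Checksum = ~0xB698 & 0xFFFF = 0x4967.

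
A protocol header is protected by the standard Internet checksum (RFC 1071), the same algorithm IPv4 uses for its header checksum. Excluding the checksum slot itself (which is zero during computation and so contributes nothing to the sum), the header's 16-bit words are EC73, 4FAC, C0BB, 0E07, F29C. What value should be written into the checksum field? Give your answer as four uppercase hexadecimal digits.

0280

One's-complement addition (fold any carry out of bit 15 back into bit 0):
  0xEC73 + 0x4FAC = 0x13C1F → wrap carry → 0x3C20
  0x3C20 + 0xC0BB = 0x0FCDB
  0xFCDB + 0x0E07 = 0x10AE2 → wrap carry → 0x0AE3
  0x0AE3 + 0xF29C = 0x0FD7F
One's-complement sum = 0xFD7F.
Checksum = ~0xFD7F & 0xFFFF = 0x0280.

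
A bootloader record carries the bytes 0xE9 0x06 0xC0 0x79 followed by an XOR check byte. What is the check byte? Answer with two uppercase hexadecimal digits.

56

XOR the bytes together:
  start with 0xE9
  0xE9 ⊕ 0x06 = 0xEF
  0xEF ⊕ 0xC0 = 0x2F
  0x2F ⊕ 0x79 = 0x56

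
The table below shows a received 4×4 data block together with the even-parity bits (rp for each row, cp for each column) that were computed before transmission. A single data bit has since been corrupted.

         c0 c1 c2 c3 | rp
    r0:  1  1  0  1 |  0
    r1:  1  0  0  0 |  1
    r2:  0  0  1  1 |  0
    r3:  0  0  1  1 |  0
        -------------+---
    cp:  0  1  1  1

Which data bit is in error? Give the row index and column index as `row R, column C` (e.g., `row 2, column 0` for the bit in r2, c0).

row 0, column 2

Recompute each row's even parity and compare to rp:
  r0: data parity 1, sent rp 0 → mismatch
  r1: data parity 1, sent rp 1 → ok
  r2: data parity 0, sent rp 0 → ok
  r3: data parity 0, sent rp 0 → ok
Recompute each column's even parity and compare to cp:
  c0: data parity 0, sent cp 0 → ok
  c1: data parity 1, sent cp 1 → ok
  c2: data parity 0, sent cp 1 → mismatch
  c3: data parity 1, sent cp 1 → ok
Exactly one row (r0) and one column (c2) fail → the flipped bit is at their intersection.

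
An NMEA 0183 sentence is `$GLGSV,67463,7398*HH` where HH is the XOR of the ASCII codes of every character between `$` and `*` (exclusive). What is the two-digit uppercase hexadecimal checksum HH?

XOR the ASCII codes of the payload characters:
  'G' = 0x47 → acc = 0x47
  'L' = 0x4C → acc = 0x0B
  'G' = 0x47 → acc = 0x4C
  'S' = 0x53 → acc = 0x1F
  'V' = 0x56 → acc = 0x49
  ',' = 0x2C → acc = 0x65
  '6' = 0x36 → acc = 0x53
  '7' = 0x37 → acc = 0x64
  '4' = 0x34 → acc = 0x50
  '6' = 0x36 → acc = 0x66
  '3' = 0x33 → acc = 0x55
  ',' = 0x2C → acc = 0x79
  '7' = 0x37 → acc = 0x4E
  '3' = 0x33 → acc = 0x7D
  '9' = 0x39 → acc = 0x44
  '8' = 0x38 → acc = 0x7C
Checksum = 0x7C.

7C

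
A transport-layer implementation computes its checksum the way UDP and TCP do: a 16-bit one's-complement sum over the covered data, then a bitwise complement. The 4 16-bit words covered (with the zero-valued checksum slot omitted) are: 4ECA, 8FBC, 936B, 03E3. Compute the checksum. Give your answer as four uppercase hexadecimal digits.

8A2A

One's-complement addition (fold any carry out of bit 15 back into bit 0):
  0x4ECA + 0x8FBC = 0x0DE86
  0xDE86 + 0x936B = 0x171F1 → wrap carry → 0x71F2
  0x71F2 + 0x03E3 = 0x075D5
One's-complement sum = 0x75D5.
Checksum = ~0x75D5 & 0xFFFF = 0x8A2A.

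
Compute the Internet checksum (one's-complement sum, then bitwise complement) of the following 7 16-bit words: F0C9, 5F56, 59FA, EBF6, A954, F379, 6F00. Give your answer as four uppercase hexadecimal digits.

One's-complement addition (fold any carry out of bit 15 back into bit 0):
  0xF0C9 + 0x5F56 = 0x1501F → wrap carry → 0x5020
  0x5020 + 0x59FA = 0x0AA1A
  0xAA1A + 0xEBF6 = 0x19610 → wrap carry → 0x9611
  0x9611 + 0xA954 = 0x13F65 → wrap carry → 0x3F66
  0x3F66 + 0xF379 = 0x132DF → wrap carry → 0x32E0
  0x32E0 + 0x6F00 = 0x0A1E0
One's-complement sum = 0xA1E0.
Checksum = ~0xA1E0 & 0xFFFF = 0x5E1F.

5E1F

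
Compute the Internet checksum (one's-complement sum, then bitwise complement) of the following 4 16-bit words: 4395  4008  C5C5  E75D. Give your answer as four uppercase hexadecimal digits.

One's-complement addition (fold any carry out of bit 15 back into bit 0):
  0x4395 + 0x4008 = 0x0839D
  0x839D + 0xC5C5 = 0x14962 → wrap carry → 0x4963
  0x4963 + 0xE75D = 0x130C0 → wrap carry → 0x30C1
One's-complement sum = 0x30C1.
Checksum = ~0x30C1 & 0xFFFF = 0xCF3E.

CF3E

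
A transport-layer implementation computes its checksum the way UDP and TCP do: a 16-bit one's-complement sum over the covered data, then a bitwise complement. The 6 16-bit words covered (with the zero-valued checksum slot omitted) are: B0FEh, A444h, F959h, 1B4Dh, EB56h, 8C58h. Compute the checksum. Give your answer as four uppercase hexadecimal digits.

One's-complement addition (fold any carry out of bit 15 back into bit 0):
  0xB0FE + 0xA444 = 0x15542 → wrap carry → 0x5543
  0x5543 + 0xF959 = 0x14E9C → wrap carry → 0x4E9D
  0x4E9D + 0x1B4D = 0x069EA
  0x69EA + 0xEB56 = 0x15540 → wrap carry → 0x5541
  0x5541 + 0x8C58 = 0x0E199
One's-complement sum = 0xE199.
Checksum = ~0xE199 & 0xFFFF = 0x1E66.

1E66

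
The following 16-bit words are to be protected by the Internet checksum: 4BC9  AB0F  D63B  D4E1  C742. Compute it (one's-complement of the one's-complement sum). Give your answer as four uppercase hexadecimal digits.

96C6

One's-complement addition (fold any carry out of bit 15 back into bit 0):
  0x4BC9 + 0xAB0F = 0x0F6D8
  0xF6D8 + 0xD63B = 0x1CD13 → wrap carry → 0xCD14
  0xCD14 + 0xD4E1 = 0x1A1F5 → wrap carry → 0xA1F6
  0xA1F6 + 0xC742 = 0x16938 → wrap carry → 0x6939
One's-complement sum = 0x6939.
Checksum = ~0x6939 & 0xFFFF = 0x96C6.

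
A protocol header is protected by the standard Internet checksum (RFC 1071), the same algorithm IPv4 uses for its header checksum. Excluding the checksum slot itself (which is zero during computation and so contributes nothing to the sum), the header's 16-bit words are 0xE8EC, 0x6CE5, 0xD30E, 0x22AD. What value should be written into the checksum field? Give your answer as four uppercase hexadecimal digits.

One's-complement addition (fold any carry out of bit 15 back into bit 0):
  0xE8EC + 0x6CE5 = 0x155D1 → wrap carry → 0x55D2
  0x55D2 + 0xD30E = 0x128E0 → wrap carry → 0x28E1
  0x28E1 + 0x22AD = 0x04B8E
One's-complement sum = 0x4B8E.
Checksum = ~0x4B8E & 0xFFFF = 0xB471.

B471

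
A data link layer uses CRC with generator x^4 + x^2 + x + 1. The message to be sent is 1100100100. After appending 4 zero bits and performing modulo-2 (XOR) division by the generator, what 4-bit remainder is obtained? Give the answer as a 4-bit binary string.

Append 4 zeros: 11001001000000. Divide by 10111 (XOR where the leading bit is 1):
  pos 0: 11001 XOR 10111 = 01110
  pos 1: 11100 XOR 10111 = 01011
  pos 2: 10110 XOR 10111 = 00001
  pos 6: 11000 XOR 10111 = 01111
  pos 7: 11110 XOR 10111 = 01001
  pos 8: 10010 XOR 10111 = 00101
Remainder (last 4 bits) = 1010. This is the CRC / FCS.

1010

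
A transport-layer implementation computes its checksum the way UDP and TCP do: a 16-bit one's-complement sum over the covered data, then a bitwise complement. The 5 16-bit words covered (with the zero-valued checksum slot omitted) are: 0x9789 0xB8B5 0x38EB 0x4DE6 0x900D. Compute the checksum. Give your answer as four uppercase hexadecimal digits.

98E1

One's-complement addition (fold any carry out of bit 15 back into bit 0):
  0x9789 + 0xB8B5 = 0x1503E → wrap carry → 0x503F
  0x503F + 0x38EB = 0x0892A
  0x892A + 0x4DE6 = 0x0D710
  0xD710 + 0x900D = 0x1671D → wrap carry → 0x671E
One's-complement sum = 0x671E.
Checksum = ~0x671E & 0xFFFF = 0x98E1.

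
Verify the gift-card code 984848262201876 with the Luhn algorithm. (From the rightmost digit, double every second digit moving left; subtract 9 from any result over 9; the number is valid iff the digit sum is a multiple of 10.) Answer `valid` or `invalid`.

From the right, keep odd positions and double even positions (subtract 9 from any doubled value over 9):
  doubled (positions 2,4,...): 5 2 4 3 7 7 7 → sum 35
  kept (positions 1,3,...): 6 8 0 2 2 4 4 9 → sum 35
Total = 70.
70 mod 10 = 0, so the number is valid.

valid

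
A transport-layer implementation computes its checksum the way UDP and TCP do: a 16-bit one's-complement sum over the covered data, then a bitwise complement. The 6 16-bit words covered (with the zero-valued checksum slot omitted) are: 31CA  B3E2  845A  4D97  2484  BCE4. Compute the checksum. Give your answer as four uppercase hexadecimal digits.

66F8

One's-complement addition (fold any carry out of bit 15 back into bit 0):
  0x31CA + 0xB3E2 = 0x0E5AC
  0xE5AC + 0x845A = 0x16A06 → wrap carry → 0x6A07
  0x6A07 + 0x4D97 = 0x0B79E
  0xB79E + 0x2484 = 0x0DC22
  0xDC22 + 0xBCE4 = 0x19906 → wrap carry → 0x9907
One's-complement sum = 0x9907.
Checksum = ~0x9907 & 0xFFFF = 0x66F8.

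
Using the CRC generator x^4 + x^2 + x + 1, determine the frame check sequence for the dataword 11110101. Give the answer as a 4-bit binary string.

0101

Append 4 zeros: 111101010000. Divide by 10111 (XOR where the leading bit is 1):
  pos 0: 11110 XOR 10111 = 01001
  pos 1: 10011 XOR 10111 = 00100
  pos 3: 10001 XOR 10111 = 00110
  pos 5: 11000 XOR 10111 = 01111
  pos 6: 11110 XOR 10111 = 01001
  pos 7: 10010 XOR 10111 = 00101
Remainder (last 4 bits) = 0101. This is the CRC / FCS.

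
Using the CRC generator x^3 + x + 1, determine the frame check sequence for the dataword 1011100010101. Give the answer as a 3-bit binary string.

011

Append 3 zeros: 1011100010101000. Divide by 1011 (XOR where the leading bit is 1):
  pos 0: 1011 XOR 1011 = 0000
  pos 4: 1000 XOR 1011 = 0011
  pos 6: 1110 XOR 1011 = 0101
  pos 7: 1011 XOR 1011 = 0000
  pos 12: 1000 XOR 1011 = 0011
Remainder (last 3 bits) = 011. This is the CRC / FCS.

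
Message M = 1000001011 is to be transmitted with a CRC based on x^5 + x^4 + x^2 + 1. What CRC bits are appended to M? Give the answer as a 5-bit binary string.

00110

Append 5 zeros: 100000101100000. Divide by 110101 (XOR where the leading bit is 1):
  pos 0: 100000 XOR 110101 = 010101
  pos 1: 101011 XOR 110101 = 011110
  pos 2: 111100 XOR 110101 = 001001
  pos 4: 100111 XOR 110101 = 010010
  pos 5: 100100 XOR 110101 = 010001
  pos 6: 100010 XOR 110101 = 010111
  pos 7: 101110 XOR 110101 = 011011
  pos 8: 110110 XOR 110101 = 000011
Remainder (last 5 bits) = 00110. This is the CRC / FCS.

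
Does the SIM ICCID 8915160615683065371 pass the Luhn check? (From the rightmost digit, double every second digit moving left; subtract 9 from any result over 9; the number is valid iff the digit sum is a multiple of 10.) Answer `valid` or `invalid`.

From the right, keep odd positions and double even positions (subtract 9 from any doubled value over 9):
  doubled (positions 2,4,...): 5 1 0 7 1 3 3 1 9 → sum 30
  kept (positions 1,3,...): 1 3 6 3 6 1 0 1 1 8 → sum 30
Total = 60.
60 mod 10 = 0, so the number is valid.

valid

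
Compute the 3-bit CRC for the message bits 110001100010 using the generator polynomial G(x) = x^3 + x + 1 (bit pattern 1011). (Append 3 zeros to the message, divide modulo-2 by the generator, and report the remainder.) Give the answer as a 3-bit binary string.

Append 3 zeros: 110001100010000. Divide by 1011 (XOR where the leading bit is 1):
  pos 0: 1100 XOR 1011 = 0111
  pos 1: 1110 XOR 1011 = 0101
  pos 2: 1011 XOR 1011 = 0000
  pos 6: 1000 XOR 1011 = 0011
  pos 8: 1110 XOR 1011 = 0101
  pos 9: 1010 XOR 1011 = 0001
Remainder (last 3 bits) = 100. This is the CRC / FCS.

100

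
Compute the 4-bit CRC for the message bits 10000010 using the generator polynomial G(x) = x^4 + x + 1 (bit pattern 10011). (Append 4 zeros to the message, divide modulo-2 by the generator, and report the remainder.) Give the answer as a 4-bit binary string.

Append 4 zeros: 100000100000. Divide by 10011 (XOR where the leading bit is 1):
  pos 0: 10000 XOR 10011 = 00011
  pos 3: 11010 XOR 10011 = 01001
  pos 4: 10010 XOR 10011 = 00001
Remainder (last 4 bits) = 1000. This is the CRC / FCS.

1000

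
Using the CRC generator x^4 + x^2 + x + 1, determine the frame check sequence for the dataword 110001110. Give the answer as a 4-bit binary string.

Append 4 zeros: 1100011100000. Divide by 10111 (XOR where the leading bit is 1):
  pos 0: 11000 XOR 10111 = 01111
  pos 1: 11111 XOR 10111 = 01000
  pos 2: 10001 XOR 10111 = 00110
  pos 4: 11010 XOR 10111 = 01101
  pos 5: 11010 XOR 10111 = 01101
  pos 6: 11010 XOR 10111 = 01101
  pos 7: 11010 XOR 10111 = 01101
  pos 8: 11010 XOR 10111 = 01101
Remainder (last 4 bits) = 1101. This is the CRC / FCS.

1101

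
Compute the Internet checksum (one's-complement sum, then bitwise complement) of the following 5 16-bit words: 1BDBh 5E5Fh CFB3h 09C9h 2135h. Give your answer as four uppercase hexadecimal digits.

8B13

One's-complement addition (fold any carry out of bit 15 back into bit 0):
  0x1BDB + 0x5E5F = 0x07A3A
  0x7A3A + 0xCFB3 = 0x149ED → wrap carry → 0x49EE
  0x49EE + 0x09C9 = 0x053B7
  0x53B7 + 0x2135 = 0x074EC
One's-complement sum = 0x74EC.
Checksum = ~0x74EC & 0xFFFF = 0x8B13.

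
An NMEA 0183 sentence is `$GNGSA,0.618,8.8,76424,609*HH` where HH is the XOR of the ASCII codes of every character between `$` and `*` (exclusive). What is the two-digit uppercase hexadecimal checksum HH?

XOR the ASCII codes of the payload characters:
  'G' = 0x47 → acc = 0x47
  'N' = 0x4E → acc = 0x09
  'G' = 0x47 → acc = 0x4E
  'S' = 0x53 → acc = 0x1D
  'A' = 0x41 → acc = 0x5C
  ',' = 0x2C → acc = 0x70
  '0' = 0x30 → acc = 0x40
  '.' = 0x2E → acc = 0x6E
  '6' = 0x36 → acc = 0x58
  '1' = 0x31 → acc = 0x69
  '8' = 0x38 → acc = 0x51
  ',' = 0x2C → acc = 0x7D
  '8' = 0x38 → acc = 0x45
  '.' = 0x2E → acc = 0x6B
  '8' = 0x38 → acc = 0x53
  ',' = 0x2C → acc = 0x7F
  '7' = 0x37 → acc = 0x48
  '6' = 0x36 → acc = 0x7E
  '4' = 0x34 → acc = 0x4A
  '2' = 0x32 → acc = 0x78
  '4' = 0x34 → acc = 0x4C
  ',' = 0x2C → acc = 0x60
  '6' = 0x36 → acc = 0x56
  '0' = 0x30 → acc = 0x66
  '9' = 0x39 → acc = 0x5F
Checksum = 0x5F.

5F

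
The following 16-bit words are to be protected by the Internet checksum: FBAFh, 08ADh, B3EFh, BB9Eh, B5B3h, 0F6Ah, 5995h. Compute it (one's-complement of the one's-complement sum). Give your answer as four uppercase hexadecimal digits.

One's-complement addition (fold any carry out of bit 15 back into bit 0):
  0xFBAF + 0x08AD = 0x1045C → wrap carry → 0x045D
  0x045D + 0xB3EF = 0x0B84C
  0xB84C + 0xBB9E = 0x173EA → wrap carry → 0x73EB
  0x73EB + 0xB5B3 = 0x1299E → wrap carry → 0x299F
  0x299F + 0x0F6A = 0x03909
  0x3909 + 0x5995 = 0x0929E
One's-complement sum = 0x929E.
Checksum = ~0x929E & 0xFFFF = 0x6D61.

6D61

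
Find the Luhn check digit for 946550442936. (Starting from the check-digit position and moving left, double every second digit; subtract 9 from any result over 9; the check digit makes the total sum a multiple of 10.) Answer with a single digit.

Partial digits right→left: 6 3 9 2 4 4 0 5 5 6 4 9
Double every second digit counting from the check-digit position (so the 1st, 3rd, 5th, ... of the partial from the right).
  doubled (with −9 where >9): 3 9 8 0 1 8 → sum 29
  kept as-is: 3 2 4 5 6 9 → sum 29
Total = 29 + 29 = 58.
Check digit = (10 − (58 mod 10)) mod 10 = 2.

2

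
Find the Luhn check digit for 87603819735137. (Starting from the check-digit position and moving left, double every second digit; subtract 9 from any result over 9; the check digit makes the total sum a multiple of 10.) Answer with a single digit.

Partial digits right→left: 7 3 1 5 3 7 9 1 8 3 0 6 7 8
Double every second digit counting from the check-digit position (so the 1st, 3rd, 5th, ... of the partial from the right).
  doubled (with −9 where >9): 5 2 6 9 7 0 5 → sum 34
  kept as-is: 3 5 7 1 3 6 8 → sum 33
Total = 34 + 33 = 67.
Check digit = (10 − (67 mod 10)) mod 10 = 3.

3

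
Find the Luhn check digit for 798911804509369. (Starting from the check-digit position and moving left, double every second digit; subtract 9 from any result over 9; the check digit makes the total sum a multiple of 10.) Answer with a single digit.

Partial digits right→left: 9 6 3 9 0 5 4 0 8 1 1 9 8 9 7
Double every second digit counting from the check-digit position (so the 1st, 3rd, 5th, ... of the partial from the right).
  doubled (with −9 where >9): 9 6 0 8 7 2 7 5 → sum 44
  kept as-is: 6 9 5 0 1 9 9 → sum 39
Total = 44 + 39 = 83.
Check digit = (10 − (83 mod 10)) mod 10 = 7.

7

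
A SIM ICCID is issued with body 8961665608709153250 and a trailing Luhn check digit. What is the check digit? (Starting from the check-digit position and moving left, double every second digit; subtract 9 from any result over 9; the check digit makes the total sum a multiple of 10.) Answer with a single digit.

8

Partial digits right→left: 0 5 2 3 5 1 9 0 7 8 0 6 5 6 6 1 6 9 8
Double every second digit counting from the check-digit position (so the 1st, 3rd, 5th, ... of the partial from the right).
  doubled (with −9 where >9): 0 4 1 9 5 0 1 3 3 7 → sum 33
  kept as-is: 5 3 1 0 8 6 6 1 9 → sum 39
Total = 33 + 39 = 72.
Check digit = (10 − (72 mod 10)) mod 10 = 8.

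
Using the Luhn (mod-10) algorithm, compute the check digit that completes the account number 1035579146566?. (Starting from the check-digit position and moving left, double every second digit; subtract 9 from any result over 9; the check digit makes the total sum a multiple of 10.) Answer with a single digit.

5

Partial digits right→left: 6 6 5 6 4 1 9 7 5 5 3 0 1
Double every second digit counting from the check-digit position (so the 1st, 3rd, 5th, ... of the partial from the right).
  doubled (with −9 where >9): 3 1 8 9 1 6 2 → sum 30
  kept as-is: 6 6 1 7 5 0 → sum 25
Total = 30 + 25 = 55.
Check digit = (10 − (55 mod 10)) mod 10 = 5.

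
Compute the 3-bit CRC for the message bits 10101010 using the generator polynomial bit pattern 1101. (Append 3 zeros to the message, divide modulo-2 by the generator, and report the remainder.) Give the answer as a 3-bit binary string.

110

Append 3 zeros: 10101010000. Divide by 1101 (XOR where the leading bit is 1):
  pos 0: 1010 XOR 1101 = 0111
  pos 1: 1111 XOR 1101 = 0010
  pos 3: 1001 XOR 1101 = 0100
  pos 4: 1000 XOR 1101 = 0101
  pos 5: 1010 XOR 1101 = 0111
  pos 6: 1110 XOR 1101 = 0011
Remainder (last 3 bits) = 110. This is the CRC / FCS.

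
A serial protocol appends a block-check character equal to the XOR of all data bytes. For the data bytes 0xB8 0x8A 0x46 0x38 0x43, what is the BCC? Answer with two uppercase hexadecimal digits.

0F

XOR the bytes together:
  start with 0xB8
  0xB8 ⊕ 0x8A = 0x32
  0x32 ⊕ 0x46 = 0x74
  0x74 ⊕ 0x38 = 0x4C
  0x4C ⊕ 0x43 = 0x0F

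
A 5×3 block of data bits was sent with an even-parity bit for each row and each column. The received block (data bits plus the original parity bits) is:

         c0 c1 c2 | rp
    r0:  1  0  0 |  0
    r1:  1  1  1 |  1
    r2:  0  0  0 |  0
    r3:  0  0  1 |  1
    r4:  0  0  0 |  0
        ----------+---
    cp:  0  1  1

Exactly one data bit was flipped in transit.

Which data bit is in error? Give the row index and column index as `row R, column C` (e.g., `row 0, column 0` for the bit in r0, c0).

Recompute each row's even parity and compare to rp:
  r0: data parity 1, sent rp 0 → mismatch
  r1: data parity 1, sent rp 1 → ok
  r2: data parity 0, sent rp 0 → ok
  r3: data parity 1, sent rp 1 → ok
  r4: data parity 0, sent rp 0 → ok
Recompute each column's even parity and compare to cp:
  c0: data parity 0, sent cp 0 → ok
  c1: data parity 1, sent cp 1 → ok
  c2: data parity 0, sent cp 1 → mismatch
Exactly one row (r0) and one column (c2) fail → the flipped bit is at their intersection.

row 0, column 2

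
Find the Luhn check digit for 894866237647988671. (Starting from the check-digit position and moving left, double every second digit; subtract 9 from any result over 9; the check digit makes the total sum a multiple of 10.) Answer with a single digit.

0

Partial digits right→left: 1 7 6 8 8 9 7 4 6 7 3 2 6 6 8 4 9 8
Double every second digit counting from the check-digit position (so the 1st, 3rd, 5th, ... of the partial from the right).
  doubled (with −9 where >9): 2 3 7 5 3 6 3 7 9 → sum 45
  kept as-is: 7 8 9 4 7 2 6 4 8 → sum 55
Total = 45 + 55 = 100.
Check digit = (10 − (100 mod 10)) mod 10 = 0.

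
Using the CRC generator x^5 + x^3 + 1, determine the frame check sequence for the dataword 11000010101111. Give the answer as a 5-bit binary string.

Append 5 zeros: 1100001010111100000. Divide by 101001 (XOR where the leading bit is 1):
  pos 0: 110000 XOR 101001 = 011001
  pos 1: 110011 XOR 101001 = 011010
  pos 2: 110100 XOR 101001 = 011101
  pos 3: 111011 XOR 101001 = 010010
  pos 4: 100100 XOR 101001 = 001101
  pos 6: 110111 XOR 101001 = 011110
  pos 7: 111101 XOR 101001 = 010100
  pos 8: 101001 XOR 101001 = 000000
Remainder (last 5 bits) = 00000. This is the CRC / FCS.

00000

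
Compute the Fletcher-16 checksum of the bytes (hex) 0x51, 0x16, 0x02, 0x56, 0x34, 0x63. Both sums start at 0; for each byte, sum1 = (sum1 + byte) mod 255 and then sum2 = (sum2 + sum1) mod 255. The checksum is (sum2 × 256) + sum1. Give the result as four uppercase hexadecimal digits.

2D57

Running sums (mod 255):
  after byte 0 (0x51): sum1=81, sum2=81
  after byte 1 (0x16): sum1=103, sum2=184
  after byte 2 (0x02): sum1=105, sum2=34
  after byte 3 (0x56): sum1=191, sum2=225
  after byte 4 (0x34): sum1=243, sum2=213
  after byte 5 (0x63): sum1=87, sum2=45
Checksum = sum2·256 + sum1 = 45·256 + 87 = 11607 = 0x2D57.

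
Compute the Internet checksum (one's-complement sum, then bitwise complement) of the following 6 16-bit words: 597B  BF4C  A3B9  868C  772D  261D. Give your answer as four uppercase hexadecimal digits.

1FA7

One's-complement addition (fold any carry out of bit 15 back into bit 0):
  0x597B + 0xBF4C = 0x118C7 → wrap carry → 0x18C8
  0x18C8 + 0xA3B9 = 0x0BC81
  0xBC81 + 0x868C = 0x1430D → wrap carry → 0x430E
  0x430E + 0x772D = 0x0BA3B
  0xBA3B + 0x261D = 0x0E058
One's-complement sum = 0xE058.
Checksum = ~0xE058 & 0xFFFF = 0x1FA7.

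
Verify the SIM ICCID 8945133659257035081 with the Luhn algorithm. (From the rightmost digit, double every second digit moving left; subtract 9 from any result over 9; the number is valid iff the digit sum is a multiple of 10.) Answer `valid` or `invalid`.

From the right, keep odd positions and double even positions (subtract 9 from any doubled value over 9):
  doubled (positions 2,4,...): 7 1 0 1 9 3 6 1 9 → sum 37
  kept (positions 1,3,...): 1 0 3 7 2 5 3 1 4 8 → sum 34
Total = 71.
71 mod 10 = 1, so the number is invalid.

invalid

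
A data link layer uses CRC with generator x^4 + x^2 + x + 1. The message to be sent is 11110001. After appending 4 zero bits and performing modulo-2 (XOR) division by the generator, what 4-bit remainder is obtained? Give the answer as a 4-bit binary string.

Append 4 zeros: 111100010000. Divide by 10111 (XOR where the leading bit is 1):
  pos 0: 11110 XOR 10111 = 01001
  pos 1: 10010 XOR 10111 = 00101
  pos 3: 10101 XOR 10111 = 00010
  pos 6: 10000 XOR 10111 = 00111
Remainder (last 4 bits) = 1110. This is the CRC / FCS.

1110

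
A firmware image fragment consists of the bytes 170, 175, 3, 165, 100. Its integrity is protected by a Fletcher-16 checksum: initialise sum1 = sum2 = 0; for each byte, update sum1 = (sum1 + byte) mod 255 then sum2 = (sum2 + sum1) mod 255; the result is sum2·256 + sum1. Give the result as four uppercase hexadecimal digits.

CC67

Running sums (mod 255):
  after byte 0 (170): sum1=170, sum2=170
  after byte 1 (175): sum1=90, sum2=5
  after byte 2 (3): sum1=93, sum2=98
  after byte 3 (165): sum1=3, sum2=101
  after byte 4 (100): sum1=103, sum2=204
Checksum = sum2·256 + sum1 = 204·256 + 103 = 52327 = 0xCC67.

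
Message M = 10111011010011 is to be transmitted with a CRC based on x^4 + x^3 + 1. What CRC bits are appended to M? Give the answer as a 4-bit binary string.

0100

Append 4 zeros: 101110110100110000. Divide by 11001 (XOR where the leading bit is 1):
  pos 0: 10111 XOR 11001 = 01110
  pos 1: 11100 XOR 11001 = 00101
  pos 3: 10111 XOR 11001 = 01110
  pos 4: 11100 XOR 11001 = 00101
  pos 6: 10110 XOR 11001 = 01111
  pos 7: 11110 XOR 11001 = 00111
  pos 9: 11111 XOR 11001 = 00110
  pos 11: 11000 XOR 11001 = 00001
Remainder (last 4 bits) = 0100. This is the CRC / FCS.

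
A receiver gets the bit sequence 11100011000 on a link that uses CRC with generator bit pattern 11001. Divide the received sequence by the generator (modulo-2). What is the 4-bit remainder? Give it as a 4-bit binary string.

0000

Modulo-2 division of 11100011000 by 11001:
  pos 0: 11100 XOR 11001 = 00101
  pos 2: 10101 XOR 11001 = 01100
  pos 3: 11001 XOR 11001 = 00000
Remainder = 0000 (zero — the frame passes the CRC check).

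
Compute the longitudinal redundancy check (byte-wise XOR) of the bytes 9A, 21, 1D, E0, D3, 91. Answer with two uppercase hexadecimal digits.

04

XOR the bytes together:
  start with 0x9A
  0x9A ⊕ 0x21 = 0xBB
  0xBB ⊕ 0x1D = 0xA6
  0xA6 ⊕ 0xE0 = 0x46
  0x46 ⊕ 0xD3 = 0x95
  0x95 ⊕ 0x91 = 0x04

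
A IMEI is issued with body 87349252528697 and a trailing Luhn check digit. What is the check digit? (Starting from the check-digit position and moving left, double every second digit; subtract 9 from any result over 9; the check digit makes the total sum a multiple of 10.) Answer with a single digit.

Partial digits right→left: 7 9 6 8 2 5 2 5 2 9 4 3 7 8
Double every second digit counting from the check-digit position (so the 1st, 3rd, 5th, ... of the partial from the right).
  doubled (with −9 where >9): 5 3 4 4 4 8 5 → sum 33
  kept as-is: 9 8 5 5 9 3 8 → sum 47
Total = 33 + 47 = 80.
Check digit = (10 − (80 mod 10)) mod 10 = 0.

0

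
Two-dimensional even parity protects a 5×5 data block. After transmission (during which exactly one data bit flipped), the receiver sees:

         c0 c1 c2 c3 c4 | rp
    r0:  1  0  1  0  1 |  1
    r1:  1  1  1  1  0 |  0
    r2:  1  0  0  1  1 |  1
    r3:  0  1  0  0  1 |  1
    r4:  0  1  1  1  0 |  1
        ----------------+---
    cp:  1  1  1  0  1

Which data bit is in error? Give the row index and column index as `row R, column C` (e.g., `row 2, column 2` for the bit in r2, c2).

Recompute each row's even parity and compare to rp:
  r0: data parity 1, sent rp 1 → ok
  r1: data parity 0, sent rp 0 → ok
  r2: data parity 1, sent rp 1 → ok
  r3: data parity 0, sent rp 1 → mismatch
  r4: data parity 1, sent rp 1 → ok
Recompute each column's even parity and compare to cp:
  c0: data parity 1, sent cp 1 → ok
  c1: data parity 1, sent cp 1 → ok
  c2: data parity 1, sent cp 1 → ok
  c3: data parity 1, sent cp 0 → mismatch
  c4: data parity 1, sent cp 1 → ok
Exactly one row (r3) and one column (c3) fail → the flipped bit is at their intersection.

row 3, column 3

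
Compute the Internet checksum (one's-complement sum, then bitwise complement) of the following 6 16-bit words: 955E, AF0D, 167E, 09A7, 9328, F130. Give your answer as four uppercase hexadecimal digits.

1715

One's-complement addition (fold any carry out of bit 15 back into bit 0):
  0x955E + 0xAF0D = 0x1446B → wrap carry → 0x446C
  0x446C + 0x167E = 0x05AEA
  0x5AEA + 0x09A7 = 0x06491
  0x6491 + 0x9328 = 0x0F7B9
  0xF7B9 + 0xF130 = 0x1E8E9 → wrap carry → 0xE8EA
One's-complement sum = 0xE8EA.
Checksum = ~0xE8EA & 0xFFFF = 0x1715.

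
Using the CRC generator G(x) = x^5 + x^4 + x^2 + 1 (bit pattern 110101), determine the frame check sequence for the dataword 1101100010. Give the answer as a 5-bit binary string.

Append 5 zeros: 110110001000000. Divide by 110101 (XOR where the leading bit is 1):
  pos 0: 110110 XOR 110101 = 000011
  pos 4: 110010 XOR 110101 = 000111
  pos 7: 111000 XOR 110101 = 001101
  pos 9: 110100 XOR 110101 = 000001
Remainder (last 5 bits) = 00001. This is the CRC / FCS.

00001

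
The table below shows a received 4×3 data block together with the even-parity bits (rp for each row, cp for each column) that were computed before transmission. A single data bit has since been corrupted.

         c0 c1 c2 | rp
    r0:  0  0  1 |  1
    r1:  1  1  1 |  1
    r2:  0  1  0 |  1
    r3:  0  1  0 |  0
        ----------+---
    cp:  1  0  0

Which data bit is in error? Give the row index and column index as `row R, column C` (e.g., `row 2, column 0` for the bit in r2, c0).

Recompute each row's even parity and compare to rp:
  r0: data parity 1, sent rp 1 → ok
  r1: data parity 1, sent rp 1 → ok
  r2: data parity 1, sent rp 1 → ok
  r3: data parity 1, sent rp 0 → mismatch
Recompute each column's even parity and compare to cp:
  c0: data parity 1, sent cp 1 → ok
  c1: data parity 1, sent cp 0 → mismatch
  c2: data parity 0, sent cp 0 → ok
Exactly one row (r3) and one column (c1) fail → the flipped bit is at their intersection.

row 3, column 1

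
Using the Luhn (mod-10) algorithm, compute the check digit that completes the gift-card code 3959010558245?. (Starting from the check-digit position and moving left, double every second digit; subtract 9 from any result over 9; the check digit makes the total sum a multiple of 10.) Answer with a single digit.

1

Partial digits right→left: 5 4 2 8 5 5 0 1 0 9 5 9 3
Double every second digit counting from the check-digit position (so the 1st, 3rd, 5th, ... of the partial from the right).
  doubled (with −9 where >9): 1 4 1 0 0 1 6 → sum 13
  kept as-is: 4 8 5 1 9 9 → sum 36
Total = 13 + 36 = 49.
Check digit = (10 − (49 mod 10)) mod 10 = 1.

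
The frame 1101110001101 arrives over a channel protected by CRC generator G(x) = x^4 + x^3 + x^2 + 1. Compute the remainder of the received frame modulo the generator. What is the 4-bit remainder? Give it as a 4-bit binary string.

Modulo-2 division of 1101110001101 by 11101:
  pos 0: 11011 XOR 11101 = 00110
  pos 2: 11010 XOR 11101 = 00111
  pos 4: 11100 XOR 11101 = 00001
  pos 8: 11101 XOR 11101 = 00000
Remainder = 0000 (zero — the frame passes the CRC check).

0000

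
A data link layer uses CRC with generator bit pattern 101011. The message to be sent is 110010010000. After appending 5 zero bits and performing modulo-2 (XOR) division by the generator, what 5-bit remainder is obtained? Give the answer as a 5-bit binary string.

Append 5 zeros: 11001001000000000. Divide by 101011 (XOR where the leading bit is 1):
  pos 0: 110010 XOR 101011 = 011001
  pos 1: 110010 XOR 101011 = 011001
  pos 2: 110011 XOR 101011 = 011000
  pos 3: 110000 XOR 101011 = 011011
  pos 4: 110110 XOR 101011 = 011101
  pos 5: 111010 XOR 101011 = 010001
  pos 6: 100010 XOR 101011 = 001001
  pos 8: 100100 XOR 101011 = 001111
  pos 10: 111100 XOR 101011 = 010111
  pos 11: 101110 XOR 101011 = 000101
Remainder (last 5 bits) = 00101. This is the CRC / FCS.

00101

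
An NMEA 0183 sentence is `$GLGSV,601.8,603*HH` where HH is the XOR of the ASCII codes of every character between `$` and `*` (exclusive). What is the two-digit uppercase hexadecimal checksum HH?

XOR the ASCII codes of the payload characters:
  'G' = 0x47 → acc = 0x47
  'L' = 0x4C → acc = 0x0B
  'G' = 0x47 → acc = 0x4C
  'S' = 0x53 → acc = 0x1F
  'V' = 0x56 → acc = 0x49
  ',' = 0x2C → acc = 0x65
  '6' = 0x36 → acc = 0x53
  '0' = 0x30 → acc = 0x63
  '1' = 0x31 → acc = 0x52
  '.' = 0x2E → acc = 0x7C
  '8' = 0x38 → acc = 0x44
  ',' = 0x2C → acc = 0x68
  '6' = 0x36 → acc = 0x5E
  '0' = 0x30 → acc = 0x6E
  '3' = 0x33 → acc = 0x5D
Checksum = 0x5D.

5D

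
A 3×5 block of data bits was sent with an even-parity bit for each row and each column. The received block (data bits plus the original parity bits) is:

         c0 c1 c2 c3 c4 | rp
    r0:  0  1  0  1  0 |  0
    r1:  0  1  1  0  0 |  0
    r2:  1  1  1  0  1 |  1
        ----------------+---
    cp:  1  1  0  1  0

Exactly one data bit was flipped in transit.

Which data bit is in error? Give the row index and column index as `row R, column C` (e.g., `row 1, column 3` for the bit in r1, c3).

row 2, column 4

Recompute each row's even parity and compare to rp:
  r0: data parity 0, sent rp 0 → ok
  r1: data parity 0, sent rp 0 → ok
  r2: data parity 0, sent rp 1 → mismatch
Recompute each column's even parity and compare to cp:
  c0: data parity 1, sent cp 1 → ok
  c1: data parity 1, sent cp 1 → ok
  c2: data parity 0, sent cp 0 → ok
  c3: data parity 1, sent cp 1 → ok
  c4: data parity 1, sent cp 0 → mismatch
Exactly one row (r2) and one column (c4) fail → the flipped bit is at their intersection.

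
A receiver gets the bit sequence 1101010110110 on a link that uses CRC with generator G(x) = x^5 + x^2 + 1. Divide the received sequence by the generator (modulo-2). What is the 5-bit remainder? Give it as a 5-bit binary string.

10100

Modulo-2 division of 1101010110110 by 100101:
  pos 0: 110101 XOR 100101 = 010000
  pos 1: 100000 XOR 100101 = 000101
  pos 4: 101110 XOR 100101 = 001011
  pos 6: 101111 XOR 100101 = 001010
Remainder = 10100 (nonzero — an error is detected).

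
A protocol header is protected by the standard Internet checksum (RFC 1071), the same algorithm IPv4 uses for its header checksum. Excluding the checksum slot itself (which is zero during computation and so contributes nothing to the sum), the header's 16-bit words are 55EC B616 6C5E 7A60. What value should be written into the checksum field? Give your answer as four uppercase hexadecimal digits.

One's-complement addition (fold any carry out of bit 15 back into bit 0):
  0x55EC + 0xB616 = 0x10C02 → wrap carry → 0x0C03
  0x0C03 + 0x6C5E = 0x07861
  0x7861 + 0x7A60 = 0x0F2C1
One's-complement sum = 0xF2C1.
Checksum = ~0xF2C1 & 0xFFFF = 0x0D3E.

0D3E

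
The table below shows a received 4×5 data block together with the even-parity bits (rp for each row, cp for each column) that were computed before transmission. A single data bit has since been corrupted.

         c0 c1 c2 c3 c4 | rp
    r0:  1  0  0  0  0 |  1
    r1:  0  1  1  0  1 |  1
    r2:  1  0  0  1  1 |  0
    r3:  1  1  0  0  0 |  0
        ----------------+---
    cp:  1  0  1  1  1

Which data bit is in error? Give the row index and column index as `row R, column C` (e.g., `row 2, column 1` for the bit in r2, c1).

row 2, column 4

Recompute each row's even parity and compare to rp:
  r0: data parity 1, sent rp 1 → ok
  r1: data parity 1, sent rp 1 → ok
  r2: data parity 1, sent rp 0 → mismatch
  r3: data parity 0, sent rp 0 → ok
Recompute each column's even parity and compare to cp:
  c0: data parity 1, sent cp 1 → ok
  c1: data parity 0, sent cp 0 → ok
  c2: data parity 1, sent cp 1 → ok
  c3: data parity 1, sent cp 1 → ok
  c4: data parity 0, sent cp 1 → mismatch
Exactly one row (r2) and one column (c4) fail → the flipped bit is at their intersection.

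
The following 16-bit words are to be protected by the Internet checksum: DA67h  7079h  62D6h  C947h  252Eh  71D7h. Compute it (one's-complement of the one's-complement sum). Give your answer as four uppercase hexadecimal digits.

One's-complement addition (fold any carry out of bit 15 back into bit 0):
  0xDA67 + 0x7079 = 0x14AE0 → wrap carry → 0x4AE1
  0x4AE1 + 0x62D6 = 0x0ADB7
  0xADB7 + 0xC947 = 0x176FE → wrap carry → 0x76FF
  0x76FF + 0x252E = 0x09C2D
  0x9C2D + 0x71D7 = 0x10E04 → wrap carry → 0x0E05
One's-complement sum = 0x0E05.
Checksum = ~0x0E05 & 0xFFFF = 0xF1FA.

F1FA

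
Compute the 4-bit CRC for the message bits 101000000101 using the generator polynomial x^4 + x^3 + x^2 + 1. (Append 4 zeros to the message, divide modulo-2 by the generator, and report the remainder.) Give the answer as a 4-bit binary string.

1111

Append 4 zeros: 1010000001010000. Divide by 11101 (XOR where the leading bit is 1):
  pos 0: 10100 XOR 11101 = 01001
  pos 1: 10010 XOR 11101 = 01111
  pos 2: 11110 XOR 11101 = 00011
  pos 5: 11001 XOR 11101 = 00100
  pos 7: 10001 XOR 11101 = 01100
  pos 8: 11000 XOR 11101 = 00101
  pos 10: 10100 XOR 11101 = 01001
  pos 11: 10010 XOR 11101 = 01111
Remainder (last 4 bits) = 1111. This is the CRC / FCS.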